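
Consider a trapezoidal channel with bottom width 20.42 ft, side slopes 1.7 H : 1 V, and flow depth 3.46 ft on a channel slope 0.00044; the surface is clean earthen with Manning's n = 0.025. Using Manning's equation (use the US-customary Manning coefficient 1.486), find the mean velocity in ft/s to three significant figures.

A = (b + z·y)·y = (20.42 + 1.7×3.46)×3.46 = 91.00 ft²
P = b + 2y√(1+z²) = 20.42 + 2×3.46×√(1+1.7²) = 34.07 ft
R = A/P = 91.00/34.07 = 2.671 ft
Q = (1.486/n)·A·R^(2/3)·S^(1/2) = (1.486/0.025) × 91.00 × 2.671^(2/3) × 0.00044^(1/2) = 218.4 ft³/s
V = Q/A = 218.4/91.00 = 2.400 ft/s

2.40 ft/s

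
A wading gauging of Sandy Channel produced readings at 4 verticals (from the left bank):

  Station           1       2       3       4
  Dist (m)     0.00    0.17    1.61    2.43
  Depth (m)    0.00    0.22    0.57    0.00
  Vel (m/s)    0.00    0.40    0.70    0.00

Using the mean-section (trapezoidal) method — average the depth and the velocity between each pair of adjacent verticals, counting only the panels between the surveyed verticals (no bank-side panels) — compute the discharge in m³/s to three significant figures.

0.398 m³/s

Panel 1-2: Δb = 0.17 m, d̄ = (0.00+0.22)/2 = 0.11, v̄ = (0.00+0.40)/2 = 0.2 → q = 0.17×0.11×0.2 = 0.003740 m³/s
Panel 2-3: Δb = 1.44 m, d̄ = (0.22+0.57)/2 = 0.395, v̄ = (0.40+0.70)/2 = 0.55 → q = 1.44×0.395×0.55 = 0.3128 m³/s
Panel 3-4: Δb = 0.82 m, d̄ = (0.57+0.00)/2 = 0.285, v̄ = (0.70+0.00)/2 = 0.35 → q = 0.82×0.285×0.35 = 0.08180 m³/s
Q = Σ q = 0.3984 m³/s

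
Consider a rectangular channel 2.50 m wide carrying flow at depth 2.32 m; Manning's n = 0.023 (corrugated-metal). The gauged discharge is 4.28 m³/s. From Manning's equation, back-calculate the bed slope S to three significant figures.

0.000380

A = b·y = 2.50 × 2.32 = 5.800 m²
P = b + 2y = 2.50 + 2×2.32 = 7.140 m
R = A/P = 5.800/7.140 = 0.8123 m
S = (Q·n / (1·A·R^(2/3)))² = (4.28×0.023 / (1×5.800×0.8706))² = 0.0003801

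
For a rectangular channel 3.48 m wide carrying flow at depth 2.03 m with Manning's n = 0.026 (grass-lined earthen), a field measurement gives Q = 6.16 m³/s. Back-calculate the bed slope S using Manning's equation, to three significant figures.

A = b·y = 3.48 × 2.03 = 7.064 m²
P = b + 2y = 3.48 + 2×2.03 = 7.540 m
R = A/P = 7.064/7.540 = 0.9369 m
S = (Q·n / (1·A·R^(2/3)))² = (6.16×0.026 / (1×7.064×0.9575))² = 0.0005606

0.000561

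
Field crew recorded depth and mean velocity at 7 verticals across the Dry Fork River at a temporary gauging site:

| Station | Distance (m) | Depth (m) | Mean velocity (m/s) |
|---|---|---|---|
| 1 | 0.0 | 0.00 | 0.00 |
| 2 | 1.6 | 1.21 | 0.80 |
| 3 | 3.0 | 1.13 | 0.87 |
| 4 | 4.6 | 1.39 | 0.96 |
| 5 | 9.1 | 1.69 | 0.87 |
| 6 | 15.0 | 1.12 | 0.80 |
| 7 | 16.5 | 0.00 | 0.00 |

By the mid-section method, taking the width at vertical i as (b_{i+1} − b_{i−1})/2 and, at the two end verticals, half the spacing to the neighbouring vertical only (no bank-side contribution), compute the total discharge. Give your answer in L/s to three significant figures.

w_2 = (3.0 − 0.0)/2 = 1.5 m; q_2 = 0.80 × 1.21 × 1.5 = 1.452 m³/s
w_3 = (4.6 − 1.6)/2 = 1.5 m; q_3 = 0.87 × 1.13 × 1.5 = 1.475 m³/s
w_4 = (9.1 − 3.0)/2 = 3.05 m; q_4 = 0.96 × 1.39 × 3.05 = 4.070 m³/s
w_5 = (15.0 − 4.6)/2 = 5.2 m; q_5 = 0.87 × 1.69 × 5.2 = 7.646 m³/s
w_6 = (16.5 − 9.1)/2 = 3.7 m; q_6 = 0.80 × 1.12 × 3.7 = 3.315 m³/s
Stations 1, 7 contribute zero (depth or velocity is 0).
Q = Σ qᵢ = 17.96 m³/s
= 17.96 × 1000 = 17960 L/s

18000 L/s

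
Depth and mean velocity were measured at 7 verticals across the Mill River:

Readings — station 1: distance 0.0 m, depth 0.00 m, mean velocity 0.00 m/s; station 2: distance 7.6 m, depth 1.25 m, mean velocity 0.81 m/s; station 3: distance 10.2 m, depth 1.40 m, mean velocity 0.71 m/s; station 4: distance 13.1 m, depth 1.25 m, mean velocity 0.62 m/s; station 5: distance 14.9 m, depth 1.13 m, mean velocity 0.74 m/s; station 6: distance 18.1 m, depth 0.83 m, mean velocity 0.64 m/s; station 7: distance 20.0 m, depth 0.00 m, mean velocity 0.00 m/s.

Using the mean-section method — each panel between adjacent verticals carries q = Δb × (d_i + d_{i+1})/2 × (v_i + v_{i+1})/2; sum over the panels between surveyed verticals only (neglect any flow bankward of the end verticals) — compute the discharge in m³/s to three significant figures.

Panel 1-2: Δb = 7.6 m, d̄ = (0.00+1.25)/2 = 0.625, v̄ = (0.00+0.81)/2 = 0.405 → q = 7.6×0.625×0.405 = 1.924 m³/s
Panel 2-3: Δb = 2.6 m, d̄ = (1.25+1.40)/2 = 1.325, v̄ = (0.81+0.71)/2 = 0.76 → q = 2.6×1.325×0.76 = 2.618 m³/s
Panel 3-4: Δb = 2.9 m, d̄ = (1.40+1.25)/2 = 1.325, v̄ = (0.71+0.62)/2 = 0.665 → q = 2.9×1.325×0.665 = 2.555 m³/s
Panel 4-5: Δb = 1.8 m, d̄ = (1.25+1.13)/2 = 1.19, v̄ = (0.62+0.74)/2 = 0.68 → q = 1.8×1.19×0.68 = 1.457 m³/s
Panel 5-6: Δb = 3.2 m, d̄ = (1.13+0.83)/2 = 0.98, v̄ = (0.74+0.64)/2 = 0.69 → q = 3.2×0.98×0.69 = 2.164 m³/s
Panel 6-7: Δb = 1.9 m, d̄ = (0.83+0.00)/2 = 0.415, v̄ = (0.64+0.00)/2 = 0.32 → q = 1.9×0.415×0.32 = 0.2523 m³/s
Q = Σ q = 10.97 m³/s

11.0 m³/s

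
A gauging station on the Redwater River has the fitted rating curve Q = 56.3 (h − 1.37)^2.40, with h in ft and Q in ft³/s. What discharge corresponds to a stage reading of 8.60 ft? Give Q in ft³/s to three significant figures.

Q = 56.3 × (8.60 − 1.37)^2.40 = 56.3 × 7.23^2.40 = 6493 ft³/s

6490 ft³/s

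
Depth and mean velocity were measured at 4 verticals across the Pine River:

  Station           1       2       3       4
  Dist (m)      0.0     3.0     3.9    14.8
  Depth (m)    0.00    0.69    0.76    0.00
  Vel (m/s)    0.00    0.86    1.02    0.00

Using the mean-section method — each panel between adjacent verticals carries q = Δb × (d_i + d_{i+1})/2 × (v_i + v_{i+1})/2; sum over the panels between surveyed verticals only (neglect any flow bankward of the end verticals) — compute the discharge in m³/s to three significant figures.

3.17 m³/s

Panel 1-2: Δb = 3 m, d̄ = (0.00+0.69)/2 = 0.345, v̄ = (0.00+0.86)/2 = 0.43 → q = 3×0.345×0.43 = 0.4451 m³/s
Panel 2-3: Δb = 0.9 m, d̄ = (0.69+0.76)/2 = 0.725, v̄ = (0.86+1.02)/2 = 0.94 → q = 0.9×0.725×0.94 = 0.6134 m³/s
Panel 3-4: Δb = 10.9 m, d̄ = (0.76+0.00)/2 = 0.38, v̄ = (1.02+0.00)/2 = 0.51 → q = 10.9×0.38×0.51 = 2.112 m³/s
Q = Σ q = 3.171 m³/s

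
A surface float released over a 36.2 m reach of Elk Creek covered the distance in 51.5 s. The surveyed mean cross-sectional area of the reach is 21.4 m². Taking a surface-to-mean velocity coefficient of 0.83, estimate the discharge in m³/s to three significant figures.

12.5 m³/s

v_surface = L / t̄ = 36.2 / 51.5 = 0.7029 m/s
v_mean = 0.83 × 0.7029 = 0.5834 m/s
Q = A × v_mean = 21.4 × 0.5834 = 12.49 m³/s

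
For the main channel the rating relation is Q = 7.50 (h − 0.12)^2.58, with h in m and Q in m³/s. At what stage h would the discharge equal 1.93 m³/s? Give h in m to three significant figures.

0.711 m

h − h₀ = (Q/C)^(1/b) = (1.93/7.50)^(1/2.58) = 0.5909 m
h = 0.12 + 0.5909 = 0.7109 m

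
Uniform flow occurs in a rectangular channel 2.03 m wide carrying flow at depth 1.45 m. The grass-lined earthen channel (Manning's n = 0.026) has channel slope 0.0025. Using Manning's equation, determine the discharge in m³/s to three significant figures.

4.01 m³/s

A = b·y = 2.03 × 1.45 = 2.944 m²
P = b + 2y = 2.03 + 2×1.45 = 4.930 m
R = A/P = 2.944/4.930 = 0.5971 m
Q = (1/n)·A·R^(2/3)·S^(1/2) = (1/0.026) × 2.944 × 0.5971^(2/3) × 0.0025^(1/2) = 4.014 m³/s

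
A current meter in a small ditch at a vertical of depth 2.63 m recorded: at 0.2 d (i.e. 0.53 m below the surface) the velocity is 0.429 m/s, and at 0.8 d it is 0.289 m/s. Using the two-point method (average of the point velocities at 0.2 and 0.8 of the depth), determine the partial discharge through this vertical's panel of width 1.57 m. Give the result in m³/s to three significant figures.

1.48 m³/s

v̄ = (0.429 + 0.289) / 2 = 0.3590 m/s
q = v̄ × d × w = 0.3590 × 2.63 × 1.57 = 1.482 m³/s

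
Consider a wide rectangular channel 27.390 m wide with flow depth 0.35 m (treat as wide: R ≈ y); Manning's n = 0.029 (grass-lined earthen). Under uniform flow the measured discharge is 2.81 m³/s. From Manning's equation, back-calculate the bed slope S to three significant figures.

0.000293

A = b·y = 27.390 × 0.35 = 9.587 m²
Wide channel: R ≈ y = 0.35 m
S = (Q·n / (1·A·R^(2/3)))² = (2.81×0.029 / (1×9.587×0.4966))² = 0.0002930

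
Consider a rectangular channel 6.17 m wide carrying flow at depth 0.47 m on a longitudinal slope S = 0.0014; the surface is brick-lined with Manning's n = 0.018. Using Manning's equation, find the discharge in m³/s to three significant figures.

A = b·y = 6.17 × 0.47 = 2.900 m²
P = b + 2y = 6.17 + 2×0.47 = 7.110 m
R = A/P = 2.900/7.110 = 0.4079 m
Q = (1/n)·A·R^(2/3)·S^(1/2) = (1/0.018) × 2.900 × 0.4079^(2/3) × 0.0014^(1/2) = 3.315 m³/s

3.32 m³/s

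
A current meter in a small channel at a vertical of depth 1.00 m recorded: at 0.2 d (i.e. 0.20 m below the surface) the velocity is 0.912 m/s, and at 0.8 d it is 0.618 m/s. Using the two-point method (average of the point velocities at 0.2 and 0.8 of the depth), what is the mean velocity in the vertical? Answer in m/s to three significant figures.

0.765 m/s

v̄ = (0.912 + 0.618) / 2 = 0.7650 m/s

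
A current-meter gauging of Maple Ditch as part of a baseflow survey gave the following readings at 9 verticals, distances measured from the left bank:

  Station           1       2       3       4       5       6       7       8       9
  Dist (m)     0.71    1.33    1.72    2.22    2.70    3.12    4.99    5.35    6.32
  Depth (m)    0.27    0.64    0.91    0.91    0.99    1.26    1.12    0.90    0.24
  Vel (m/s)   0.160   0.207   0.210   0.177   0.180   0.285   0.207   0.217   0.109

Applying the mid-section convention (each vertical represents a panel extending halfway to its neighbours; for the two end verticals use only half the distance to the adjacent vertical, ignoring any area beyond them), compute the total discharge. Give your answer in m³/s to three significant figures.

w_1 = (1.33 − 0.71)/2 = 0.31 m; q_1 = 0.160 × 0.27 × 0.31 = 0.01339 m³/s
w_2 = (1.72 − 0.71)/2 = 0.505 m; q_2 = 0.207 × 0.64 × 0.505 = 0.06690 m³/s
w_3 = (2.22 − 1.33)/2 = 0.445 m; q_3 = 0.210 × 0.91 × 0.445 = 0.08504 m³/s
w_4 = (2.70 − 1.72)/2 = 0.49 m; q_4 = 0.177 × 0.91 × 0.49 = 0.07892 m³/s
w_5 = (3.12 − 2.22)/2 = 0.45 m; q_5 = 0.180 × 0.99 × 0.45 = 0.08019 m³/s
w_6 = (4.99 − 2.70)/2 = 1.145 m; q_6 = 0.285 × 1.26 × 1.145 = 0.4112 m³/s
w_7 = (5.35 − 3.12)/2 = 1.115 m; q_7 = 0.207 × 1.12 × 1.115 = 0.2585 m³/s
w_8 = (6.32 − 4.99)/2 = 0.665 m; q_8 = 0.217 × 0.90 × 0.665 = 0.1299 m³/s
w_9 = (6.32 − 5.35)/2 = 0.485 m; q_9 = 0.109 × 0.24 × 0.485 = 0.01269 m³/s
Q = Σ qᵢ = 1.137 m³/s

1.14 m³/s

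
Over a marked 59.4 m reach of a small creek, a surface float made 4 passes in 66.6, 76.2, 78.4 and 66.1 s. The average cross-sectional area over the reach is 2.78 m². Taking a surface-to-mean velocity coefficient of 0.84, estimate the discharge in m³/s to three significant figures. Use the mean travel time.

t̄ = (66.6 + 76.2 + 78.4 + 66.1) / 4 = 71.825 s
v_surface = L / t̄ = 59.4 / 71.825 = 0.8270 m/s
v_mean = 0.84 × 0.8270 = 0.6947 m/s
Q = A × v_mean = 2.78 × 0.6947 = 1.931 m³/s

1.93 m³/s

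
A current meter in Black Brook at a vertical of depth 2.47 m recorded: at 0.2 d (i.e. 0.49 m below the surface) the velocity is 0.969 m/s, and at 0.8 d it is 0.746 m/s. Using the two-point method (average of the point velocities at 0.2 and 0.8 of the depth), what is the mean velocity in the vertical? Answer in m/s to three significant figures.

v̄ = (0.969 + 0.746) / 2 = 0.8575 m/s

0.858 m/s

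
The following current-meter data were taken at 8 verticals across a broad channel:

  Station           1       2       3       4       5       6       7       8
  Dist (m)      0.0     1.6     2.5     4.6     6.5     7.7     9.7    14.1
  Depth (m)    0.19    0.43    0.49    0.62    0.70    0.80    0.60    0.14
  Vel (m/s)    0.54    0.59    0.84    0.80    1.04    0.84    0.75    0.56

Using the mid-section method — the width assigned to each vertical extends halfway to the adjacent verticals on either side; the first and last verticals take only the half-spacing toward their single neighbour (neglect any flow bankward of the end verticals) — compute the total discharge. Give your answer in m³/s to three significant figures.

w_1 = (1.6 − 0.0)/2 = 0.8 m; q_1 = 0.54 × 0.19 × 0.8 = 0.08208 m³/s
w_2 = (2.5 − 0.0)/2 = 1.25 m; q_2 = 0.59 × 0.43 × 1.25 = 0.3171 m³/s
w_3 = (4.6 − 1.6)/2 = 1.5 m; q_3 = 0.84 × 0.49 × 1.5 = 0.6174 m³/s
w_4 = (6.5 − 2.5)/2 = 2 m; q_4 = 0.80 × 0.62 × 2 = 0.9920 m³/s
w_5 = (7.7 − 4.6)/2 = 1.55 m; q_5 = 1.04 × 0.70 × 1.55 = 1.128 m³/s
w_6 = (9.7 − 6.5)/2 = 1.6 m; q_6 = 0.84 × 0.80 × 1.6 = 1.075 m³/s
w_7 = (14.1 − 7.7)/2 = 3.2 m; q_7 = 0.75 × 0.60 × 3.2 = 1.440 m³/s
w_8 = (14.1 − 9.7)/2 = 2.2 m; q_8 = 0.56 × 0.14 × 2.2 = 0.1725 m³/s
Q = Σ qᵢ = 5.825 m³/s

5.82 m³/s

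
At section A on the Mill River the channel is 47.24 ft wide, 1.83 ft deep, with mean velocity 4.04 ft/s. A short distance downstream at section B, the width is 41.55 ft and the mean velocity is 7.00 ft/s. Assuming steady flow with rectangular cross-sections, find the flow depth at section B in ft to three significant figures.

Q = A₁V₁ = (47.24×1.83) × 4.04 = 349.3 ft³/s
d₂ = Q/(b₂ V₂) = 349.3/(41.55×7.00) = 1.201 ft

1.20 ft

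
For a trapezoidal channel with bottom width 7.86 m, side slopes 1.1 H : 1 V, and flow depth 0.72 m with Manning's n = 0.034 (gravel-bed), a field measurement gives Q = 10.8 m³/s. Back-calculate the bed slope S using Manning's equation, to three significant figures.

A = (b + z·y)·y = (7.86 + 1.1×0.72)×0.72 = 6.229 m²
P = b + 2y√(1+z²) = 7.86 + 2×0.72×√(1+1.1²) = 10.00 m
R = A/P = 6.229/10.00 = 0.6229 m
S = (Q·n / (1·A·R^(2/3)))² = (10.8×0.034 / (1×6.229×0.7294))² = 0.006532

0.00653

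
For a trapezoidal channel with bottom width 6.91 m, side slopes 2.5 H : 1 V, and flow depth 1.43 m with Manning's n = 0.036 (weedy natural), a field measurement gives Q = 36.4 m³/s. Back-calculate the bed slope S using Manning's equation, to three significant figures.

A = (b + z·y)·y = (6.91 + 2.5×1.43)×1.43 = 14.99 m²
P = b + 2y√(1+z²) = 6.91 + 2×1.43×√(1+2.5²) = 14.61 m
R = A/P = 14.99/14.61 = 1.026 m
S = (Q·n / (1·A·R^(2/3)))² = (36.4×0.036 / (1×14.99×1.017))² = 0.007379

0.00738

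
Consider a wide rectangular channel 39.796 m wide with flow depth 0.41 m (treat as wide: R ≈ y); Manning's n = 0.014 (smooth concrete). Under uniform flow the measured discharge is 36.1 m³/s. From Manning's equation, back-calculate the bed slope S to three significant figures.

0.00315

A = b·y = 39.796 × 0.41 = 16.32 m²
Wide channel: R ≈ y = 0.41 m
S = (Q·n / (1·A·R^(2/3)))² = (36.1×0.014 / (1×16.32×0.5519))² = 0.003150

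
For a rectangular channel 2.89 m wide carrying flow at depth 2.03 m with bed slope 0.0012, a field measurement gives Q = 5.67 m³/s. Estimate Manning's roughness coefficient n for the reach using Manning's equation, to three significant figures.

0.0320

A = b·y = 2.89 × 2.03 = 5.867 m²
P = b + 2y = 2.89 + 2×2.03 = 6.950 m
R = A/P = 5.867/6.950 = 0.8441 m
n = (1/Q)·A·R^(2/3)·S^(1/2) = (1/5.67) × 5.867 × 0.8932 × 0.03464 = 0.03201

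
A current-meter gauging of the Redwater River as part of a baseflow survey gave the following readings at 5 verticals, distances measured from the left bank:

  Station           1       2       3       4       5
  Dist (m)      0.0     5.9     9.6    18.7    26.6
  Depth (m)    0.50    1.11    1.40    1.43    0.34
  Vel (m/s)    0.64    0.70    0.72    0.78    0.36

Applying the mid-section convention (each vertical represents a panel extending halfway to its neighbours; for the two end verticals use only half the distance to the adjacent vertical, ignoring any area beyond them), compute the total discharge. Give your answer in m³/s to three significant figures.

w_1 = (5.9 − 0.0)/2 = 2.95 m; q_1 = 0.64 × 0.50 × 2.95 = 0.9440 m³/s
w_2 = (9.6 − 0.0)/2 = 4.8 m; q_2 = 0.70 × 1.11 × 4.8 = 3.730 m³/s
w_3 = (18.7 − 5.9)/2 = 6.4 m; q_3 = 0.72 × 1.40 × 6.4 = 6.451 m³/s
w_4 = (26.6 − 9.6)/2 = 8.5 m; q_4 = 0.78 × 1.43 × 8.5 = 9.481 m³/s
w_5 = (26.6 − 18.7)/2 = 3.95 m; q_5 = 0.36 × 0.34 × 3.95 = 0.4835 m³/s
Q = Σ qᵢ = 21.09 m³/s

21.1 m³/s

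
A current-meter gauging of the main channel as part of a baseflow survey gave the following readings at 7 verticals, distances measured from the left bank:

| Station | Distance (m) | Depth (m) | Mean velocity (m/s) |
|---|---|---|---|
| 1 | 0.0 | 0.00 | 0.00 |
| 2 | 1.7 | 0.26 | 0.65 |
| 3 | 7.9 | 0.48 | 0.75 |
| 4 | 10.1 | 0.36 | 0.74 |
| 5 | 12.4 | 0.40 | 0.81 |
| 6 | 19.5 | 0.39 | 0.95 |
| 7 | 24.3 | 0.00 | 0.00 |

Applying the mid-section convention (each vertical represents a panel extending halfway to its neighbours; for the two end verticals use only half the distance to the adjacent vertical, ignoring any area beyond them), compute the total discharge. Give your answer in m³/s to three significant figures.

w_2 = (7.9 − 0.0)/2 = 3.95 m; q_2 = 0.65 × 0.26 × 3.95 = 0.6676 m³/s
w_3 = (10.1 − 1.7)/2 = 4.2 m; q_3 = 0.75 × 0.48 × 4.2 = 1.512 m³/s
w_4 = (12.4 − 7.9)/2 = 2.25 m; q_4 = 0.74 × 0.36 × 2.25 = 0.5994 m³/s
w_5 = (19.5 − 10.1)/2 = 4.7 m; q_5 = 0.81 × 0.40 × 4.7 = 1.523 m³/s
w_6 = (24.3 − 12.4)/2 = 5.95 m; q_6 = 0.95 × 0.39 × 5.95 = 2.204 m³/s
Stations 1, 7 contribute zero (depth or velocity is 0).
Q = Σ qᵢ = 6.506 m³/s

6.51 m³/s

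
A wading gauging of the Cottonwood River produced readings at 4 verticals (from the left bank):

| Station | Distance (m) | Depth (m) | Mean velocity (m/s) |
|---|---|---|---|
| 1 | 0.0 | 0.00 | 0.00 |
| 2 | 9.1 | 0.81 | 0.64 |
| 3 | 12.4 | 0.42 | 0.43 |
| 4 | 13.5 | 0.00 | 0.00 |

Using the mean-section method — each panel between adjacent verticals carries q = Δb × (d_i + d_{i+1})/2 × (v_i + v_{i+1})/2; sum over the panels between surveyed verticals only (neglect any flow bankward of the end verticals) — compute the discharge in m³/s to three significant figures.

Panel 1-2: Δb = 9.1 m, d̄ = (0.00+0.81)/2 = 0.405, v̄ = (0.00+0.64)/2 = 0.32 → q = 9.1×0.405×0.32 = 1.179 m³/s
Panel 2-3: Δb = 3.3 m, d̄ = (0.81+0.42)/2 = 0.615, v̄ = (0.64+0.43)/2 = 0.535 → q = 3.3×0.615×0.535 = 1.086 m³/s
Panel 3-4: Δb = 1.1 m, d̄ = (0.42+0.00)/2 = 0.21, v̄ = (0.43+0.00)/2 = 0.215 → q = 1.1×0.21×0.215 = 0.04967 m³/s
Q = Σ q = 2.315 m³/s

2.31 m³/s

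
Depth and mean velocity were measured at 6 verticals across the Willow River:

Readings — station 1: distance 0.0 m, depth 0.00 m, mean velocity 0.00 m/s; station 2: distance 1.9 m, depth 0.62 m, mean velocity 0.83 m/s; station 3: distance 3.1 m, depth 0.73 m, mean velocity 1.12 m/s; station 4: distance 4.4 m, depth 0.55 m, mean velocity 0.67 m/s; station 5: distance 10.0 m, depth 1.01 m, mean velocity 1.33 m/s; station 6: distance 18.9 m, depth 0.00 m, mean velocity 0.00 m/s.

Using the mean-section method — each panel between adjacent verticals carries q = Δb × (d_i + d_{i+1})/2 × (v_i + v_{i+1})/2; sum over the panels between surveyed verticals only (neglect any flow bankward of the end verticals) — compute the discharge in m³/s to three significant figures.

Panel 1-2: Δb = 1.9 m, d̄ = (0.00+0.62)/2 = 0.31, v̄ = (0.00+0.83)/2 = 0.415 → q = 1.9×0.31×0.415 = 0.2444 m³/s
Panel 2-3: Δb = 1.2 m, d̄ = (0.62+0.73)/2 = 0.675, v̄ = (0.83+1.12)/2 = 0.975 → q = 1.2×0.675×0.975 = 0.7898 m³/s
Panel 3-4: Δb = 1.3 m, d̄ = (0.73+0.55)/2 = 0.64, v̄ = (1.12+0.67)/2 = 0.895 → q = 1.3×0.64×0.895 = 0.7446 m³/s
Panel 4-5: Δb = 5.6 m, d̄ = (0.55+1.01)/2 = 0.78, v̄ = (0.67+1.33)/2 = 1 → q = 5.6×0.78×1 = 4.368 m³/s
Panel 5-6: Δb = 8.9 m, d̄ = (1.01+0.00)/2 = 0.505, v̄ = (1.33+0.00)/2 = 0.665 → q = 8.9×0.505×0.665 = 2.989 m³/s
Q = Σ q = 9.136 m³/s

9.14 m³/s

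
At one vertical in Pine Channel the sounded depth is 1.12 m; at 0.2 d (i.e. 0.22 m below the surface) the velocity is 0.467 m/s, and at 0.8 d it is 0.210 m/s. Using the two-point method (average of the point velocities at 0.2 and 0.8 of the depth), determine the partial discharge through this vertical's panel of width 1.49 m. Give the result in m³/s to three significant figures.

v̄ = (0.467 + 0.210) / 2 = 0.3385 m/s
q = v̄ × d × w = 0.3385 × 1.12 × 1.49 = 0.5649 m³/s

0.565 m³/s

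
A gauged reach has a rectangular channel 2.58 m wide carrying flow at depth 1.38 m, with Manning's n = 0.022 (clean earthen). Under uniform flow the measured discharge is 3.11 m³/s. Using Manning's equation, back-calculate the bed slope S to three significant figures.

0.000634

A = b·y = 2.58 × 1.38 = 3.560 m²
P = b + 2y = 2.58 + 2×1.38 = 5.340 m
R = A/P = 3.560/5.340 = 0.6667 m
S = (Q·n / (1·A·R^(2/3)))² = (3.11×0.022 / (1×3.560×0.7632))² = 0.0006340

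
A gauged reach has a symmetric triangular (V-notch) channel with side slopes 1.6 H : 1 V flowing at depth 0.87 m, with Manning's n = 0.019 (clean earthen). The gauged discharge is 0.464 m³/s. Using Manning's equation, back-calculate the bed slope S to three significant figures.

A = z·y² = 1.6×0.87² = 1.211 m²
P = 2y√(1+z²) = 2×0.87×√(1+1.6²) = 3.283 m
R = A/P = 1.211/3.283 = 0.3689 m
S = (Q·n / (1·A·R^(2/3)))² = (0.464×0.019 / (1×1.211×0.5143))² = 0.0002003

0.000200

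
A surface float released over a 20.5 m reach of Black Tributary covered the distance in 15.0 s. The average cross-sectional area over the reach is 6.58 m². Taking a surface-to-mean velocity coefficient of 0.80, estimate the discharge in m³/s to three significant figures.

v_surface = L / t̄ = 20.5 / 15 = 1.367 m/s
v_mean = 0.80 × 1.367 = 1.093 m/s
Q = A × v_mean = 6.58 × 1.093 = 7.194 m³/s

7.19 m³/s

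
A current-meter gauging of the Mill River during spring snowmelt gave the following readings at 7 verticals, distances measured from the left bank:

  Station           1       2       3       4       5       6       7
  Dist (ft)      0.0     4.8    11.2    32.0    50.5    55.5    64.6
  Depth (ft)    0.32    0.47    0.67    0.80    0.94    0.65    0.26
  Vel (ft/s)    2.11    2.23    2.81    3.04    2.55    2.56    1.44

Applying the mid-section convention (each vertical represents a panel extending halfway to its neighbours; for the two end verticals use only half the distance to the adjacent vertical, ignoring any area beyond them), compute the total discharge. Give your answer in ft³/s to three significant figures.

122 ft³/s

w_1 = (4.8 − 0.0)/2 = 2.4 ft; q_1 = 2.11 × 0.32 × 2.4 = 1.620 ft³/s
w_2 = (11.2 − 0.0)/2 = 5.6 ft; q_2 = 2.23 × 0.47 × 5.6 = 5.869 ft³/s
w_3 = (32.0 − 4.8)/2 = 13.6 ft; q_3 = 2.81 × 0.67 × 13.6 = 25.60 ft³/s
w_4 = (50.5 − 11.2)/2 = 19.65 ft; q_4 = 3.04 × 0.80 × 19.65 = 47.79 ft³/s
w_5 = (55.5 − 32.0)/2 = 11.75 ft; q_5 = 2.55 × 0.94 × 11.75 = 28.16 ft³/s
w_6 = (64.6 − 50.5)/2 = 7.05 ft; q_6 = 2.56 × 0.65 × 7.05 = 11.73 ft³/s
w_7 = (64.6 − 55.5)/2 = 4.55 ft; q_7 = 1.44 × 0.26 × 4.55 = 1.704 ft³/s
Q = Σ qᵢ = 122.5 ft³/s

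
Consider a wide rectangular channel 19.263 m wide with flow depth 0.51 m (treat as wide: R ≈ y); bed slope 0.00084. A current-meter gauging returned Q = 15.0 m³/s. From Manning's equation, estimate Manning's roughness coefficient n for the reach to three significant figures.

0.0121

A = b·y = 19.263 × 0.51 = 9.824 m²
Wide channel: R ≈ y = 0.51 m
n = (1/Q)·A·R^(2/3)·S^(1/2) = (1/15.0) × 9.824 × 0.6383 × 0.02898 = 0.01212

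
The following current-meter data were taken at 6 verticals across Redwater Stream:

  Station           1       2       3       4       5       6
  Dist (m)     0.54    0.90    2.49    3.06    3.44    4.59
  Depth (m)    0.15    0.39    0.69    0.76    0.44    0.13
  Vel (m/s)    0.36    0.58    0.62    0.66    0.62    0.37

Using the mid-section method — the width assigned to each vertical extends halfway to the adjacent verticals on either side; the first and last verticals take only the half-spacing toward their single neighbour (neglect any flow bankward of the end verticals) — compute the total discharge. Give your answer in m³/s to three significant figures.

w_1 = (0.90 − 0.54)/2 = 0.18 m; q_1 = 0.36 × 0.15 × 0.18 = 0.009720 m³/s
w_2 = (2.49 − 0.54)/2 = 0.975 m; q_2 = 0.58 × 0.39 × 0.975 = 0.2205 m³/s
w_3 = (3.06 − 0.90)/2 = 1.08 m; q_3 = 0.62 × 0.69 × 1.08 = 0.4620 m³/s
w_4 = (3.44 − 2.49)/2 = 0.475 m; q_4 = 0.66 × 0.76 × 0.475 = 0.2383 m³/s
w_5 = (4.59 − 3.06)/2 = 0.765 m; q_5 = 0.62 × 0.44 × 0.765 = 0.2087 m³/s
w_6 = (4.59 − 3.44)/2 = 0.575 m; q_6 = 0.37 × 0.13 × 0.575 = 0.02766 m³/s
Q = Σ qᵢ = 1.167 m³/s

1.17 m³/s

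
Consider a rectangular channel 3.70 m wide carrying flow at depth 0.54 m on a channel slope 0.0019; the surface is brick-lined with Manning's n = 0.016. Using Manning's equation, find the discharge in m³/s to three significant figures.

3.04 m³/s

A = b·y = 3.70 × 0.54 = 1.998 m²
P = b + 2y = 3.70 + 2×0.54 = 4.780 m
R = A/P = 1.998/4.780 = 0.4180 m
Q = (1/n)·A·R^(2/3)·S^(1/2) = (1/0.016) × 1.998 × 0.4180^(2/3) × 0.0019^(1/2) = 3.043 m³/s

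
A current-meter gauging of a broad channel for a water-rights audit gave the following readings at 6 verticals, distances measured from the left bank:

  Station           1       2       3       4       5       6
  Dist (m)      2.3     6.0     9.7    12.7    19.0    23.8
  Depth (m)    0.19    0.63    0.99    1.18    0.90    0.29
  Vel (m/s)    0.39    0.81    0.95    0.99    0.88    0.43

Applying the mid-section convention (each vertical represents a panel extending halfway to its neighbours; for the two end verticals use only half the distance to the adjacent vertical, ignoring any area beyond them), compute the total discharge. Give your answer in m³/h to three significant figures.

55100 m³/h

w_1 = (6.0 − 2.3)/2 = 1.85 m; q_1 = 0.39 × 0.19 × 1.85 = 0.1371 m³/s
w_2 = (9.7 − 2.3)/2 = 3.7 m; q_2 = 0.81 × 0.63 × 3.7 = 1.888 m³/s
w_3 = (12.7 − 6.0)/2 = 3.35 m; q_3 = 0.95 × 0.99 × 3.35 = 3.151 m³/s
w_4 = (19.0 − 9.7)/2 = 4.65 m; q_4 = 0.99 × 1.18 × 4.65 = 5.432 m³/s
w_5 = (23.8 − 12.7)/2 = 5.55 m; q_5 = 0.88 × 0.90 × 5.55 = 4.396 m³/s
w_6 = (23.8 − 19.0)/2 = 2.4 m; q_6 = 0.43 × 0.29 × 2.4 = 0.2993 m³/s
Q = Σ qᵢ = 15.30 m³/s
= 15.30 × 3600 = 55090 m³/h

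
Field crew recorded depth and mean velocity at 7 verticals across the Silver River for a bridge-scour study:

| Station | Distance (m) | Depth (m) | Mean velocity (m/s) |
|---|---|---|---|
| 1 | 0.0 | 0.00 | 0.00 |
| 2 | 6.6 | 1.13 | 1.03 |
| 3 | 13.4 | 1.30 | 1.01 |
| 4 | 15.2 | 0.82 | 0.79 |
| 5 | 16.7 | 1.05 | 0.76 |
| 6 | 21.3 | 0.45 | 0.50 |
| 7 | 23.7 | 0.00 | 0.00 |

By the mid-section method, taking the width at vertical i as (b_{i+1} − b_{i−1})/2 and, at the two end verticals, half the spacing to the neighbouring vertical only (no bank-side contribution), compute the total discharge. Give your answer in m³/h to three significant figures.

63800 m³/h

w_2 = (13.4 − 0.0)/2 = 6.7 m; q_2 = 1.03 × 1.13 × 6.7 = 7.798 m³/s
w_3 = (15.2 − 6.6)/2 = 4.3 m; q_3 = 1.01 × 1.30 × 4.3 = 5.646 m³/s
w_4 = (16.7 − 13.4)/2 = 1.65 m; q_4 = 0.79 × 0.82 × 1.65 = 1.069 m³/s
w_5 = (21.3 − 15.2)/2 = 3.05 m; q_5 = 0.76 × 1.05 × 3.05 = 2.434 m³/s
w_6 = (23.7 − 16.7)/2 = 3.5 m; q_6 = 0.50 × 0.45 × 3.5 = 0.7875 m³/s
Stations 1, 7 contribute zero (depth or velocity is 0).
Q = Σ qᵢ = 17.73 m³/s
= 17.73 × 3600 = 63840 m³/h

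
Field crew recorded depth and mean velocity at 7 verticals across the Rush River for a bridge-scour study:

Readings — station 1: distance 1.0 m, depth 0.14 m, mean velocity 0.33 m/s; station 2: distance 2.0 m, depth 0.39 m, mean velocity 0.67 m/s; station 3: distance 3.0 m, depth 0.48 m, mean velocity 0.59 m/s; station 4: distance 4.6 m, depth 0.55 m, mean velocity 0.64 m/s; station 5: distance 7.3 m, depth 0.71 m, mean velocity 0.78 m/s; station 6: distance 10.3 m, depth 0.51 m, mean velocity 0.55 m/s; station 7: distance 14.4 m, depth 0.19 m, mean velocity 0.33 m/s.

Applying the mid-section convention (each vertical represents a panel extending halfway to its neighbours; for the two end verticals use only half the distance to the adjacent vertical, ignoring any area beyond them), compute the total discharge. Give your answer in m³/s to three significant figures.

w_1 = (2.0 − 1.0)/2 = 0.5 m; q_1 = 0.33 × 0.14 × 0.5 = 0.02310 m³/s
w_2 = (3.0 − 1.0)/2 = 1 m; q_2 = 0.67 × 0.39 × 1 = 0.2613 m³/s
w_3 = (4.6 − 2.0)/2 = 1.3 m; q_3 = 0.59 × 0.48 × 1.3 = 0.3682 m³/s
w_4 = (7.3 − 3.0)/2 = 2.15 m; q_4 = 0.64 × 0.55 × 2.15 = 0.7568 m³/s
w_5 = (10.3 − 4.6)/2 = 2.85 m; q_5 = 0.78 × 0.71 × 2.85 = 1.578 m³/s
w_6 = (14.4 − 7.3)/2 = 3.55 m; q_6 = 0.55 × 0.51 × 3.55 = 0.9958 m³/s
w_7 = (14.4 − 10.3)/2 = 2.05 m; q_7 = 0.33 × 0.19 × 2.05 = 0.1285 m³/s
Q = Σ qᵢ = 4.112 m³/s

4.11 m³/s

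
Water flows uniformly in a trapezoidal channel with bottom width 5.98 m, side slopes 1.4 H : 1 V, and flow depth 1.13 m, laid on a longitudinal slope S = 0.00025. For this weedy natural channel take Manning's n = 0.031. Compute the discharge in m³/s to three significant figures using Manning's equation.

A = (b + z·y)·y = (5.98 + 1.4×1.13)×1.13 = 8.545 m²
P = b + 2y√(1+z²) = 5.98 + 2×1.13×√(1+1.4²) = 9.868 m
R = A/P = 8.545/9.868 = 0.8659 m
Q = (1/n)·A·R^(2/3)·S^(1/2) = (1/0.031) × 8.545 × 0.8659^(2/3) × 0.00025^(1/2) = 3.959 m³/s

3.96 m³/s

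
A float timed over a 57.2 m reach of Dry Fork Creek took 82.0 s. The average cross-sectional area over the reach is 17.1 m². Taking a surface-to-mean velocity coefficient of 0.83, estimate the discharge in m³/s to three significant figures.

v_surface = L / t̄ = 57.2 / 82 = 0.6976 m/s
v_mean = 0.83 × 0.6976 = 0.5790 m/s
Q = A × v_mean = 17.1 × 0.5790 = 9.900 m³/s

9.90 m³/s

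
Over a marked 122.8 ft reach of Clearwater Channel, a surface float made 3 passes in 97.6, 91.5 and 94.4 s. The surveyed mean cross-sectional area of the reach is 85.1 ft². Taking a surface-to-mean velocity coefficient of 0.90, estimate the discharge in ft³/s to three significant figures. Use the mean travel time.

99.5 ft³/s

t̄ = (97.6 + 91.5 + 94.4) / 3 = 94.5 s
v_surface = L / t̄ = 122.8 / 94.5 = 1.299 ft/s
v_mean = 0.90 × 1.299 = 1.170 ft/s
Q = A × v_mean = 85.1 × 1.170 = 99.53 ft³/s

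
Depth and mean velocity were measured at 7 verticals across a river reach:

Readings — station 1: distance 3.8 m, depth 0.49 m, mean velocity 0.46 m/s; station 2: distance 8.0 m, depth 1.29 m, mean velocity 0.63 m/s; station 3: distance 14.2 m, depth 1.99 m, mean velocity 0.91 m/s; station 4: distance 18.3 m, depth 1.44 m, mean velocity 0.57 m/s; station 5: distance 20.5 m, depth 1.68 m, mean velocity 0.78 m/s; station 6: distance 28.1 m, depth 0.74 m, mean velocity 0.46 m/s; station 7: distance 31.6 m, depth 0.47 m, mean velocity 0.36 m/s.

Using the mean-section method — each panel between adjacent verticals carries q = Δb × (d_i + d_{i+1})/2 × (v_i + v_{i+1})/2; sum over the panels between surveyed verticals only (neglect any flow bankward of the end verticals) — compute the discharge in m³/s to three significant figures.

Panel 1-2: Δb = 4.2 m, d̄ = (0.49+1.29)/2 = 0.89, v̄ = (0.46+0.63)/2 = 0.545 → q = 4.2×0.89×0.545 = 2.037 m³/s
Panel 2-3: Δb = 6.2 m, d̄ = (1.29+1.99)/2 = 1.64, v̄ = (0.63+0.91)/2 = 0.77 → q = 6.2×1.64×0.77 = 7.829 m³/s
Panel 3-4: Δb = 4.1 m, d̄ = (1.99+1.44)/2 = 1.715, v̄ = (0.91+0.57)/2 = 0.74 → q = 4.1×1.715×0.74 = 5.203 m³/s
Panel 4-5: Δb = 2.2 m, d̄ = (1.44+1.68)/2 = 1.56, v̄ = (0.57+0.78)/2 = 0.675 → q = 2.2×1.56×0.675 = 2.317 m³/s
Panel 5-6: Δb = 7.6 m, d̄ = (1.68+0.74)/2 = 1.21, v̄ = (0.78+0.46)/2 = 0.62 → q = 7.6×1.21×0.62 = 5.702 m³/s
Panel 6-7: Δb = 3.5 m, d̄ = (0.74+0.47)/2 = 0.605, v̄ = (0.46+0.36)/2 = 0.41 → q = 3.5×0.605×0.41 = 0.8682 m³/s
Q = Σ q = 23.96 m³/s

24.0 m³/s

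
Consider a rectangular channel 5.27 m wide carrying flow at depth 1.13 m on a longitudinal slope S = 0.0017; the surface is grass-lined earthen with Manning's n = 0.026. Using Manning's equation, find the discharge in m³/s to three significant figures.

8.08 m³/s

A = b·y = 5.27 × 1.13 = 5.955 m²
P = b + 2y = 5.27 + 2×1.13 = 7.530 m
R = A/P = 5.955/7.530 = 0.7908 m
Q = (1/n)·A·R^(2/3)·S^(1/2) = (1/0.026) × 5.955 × 0.7908^(2/3) × 0.0017^(1/2) = 8.076 m³/s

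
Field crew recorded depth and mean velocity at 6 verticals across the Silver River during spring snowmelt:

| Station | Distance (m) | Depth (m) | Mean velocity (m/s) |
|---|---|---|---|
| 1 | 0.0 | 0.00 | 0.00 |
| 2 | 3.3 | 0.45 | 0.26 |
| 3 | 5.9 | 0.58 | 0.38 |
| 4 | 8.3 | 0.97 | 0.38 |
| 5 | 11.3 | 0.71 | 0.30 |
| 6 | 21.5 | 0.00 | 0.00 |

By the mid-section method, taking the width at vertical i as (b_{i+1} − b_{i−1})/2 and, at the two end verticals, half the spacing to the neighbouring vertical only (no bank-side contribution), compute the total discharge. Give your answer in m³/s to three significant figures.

3.30 m³/s

w_2 = (5.9 − 0.0)/2 = 2.95 m; q_2 = 0.26 × 0.45 × 2.95 = 0.3452 m³/s
w_3 = (8.3 − 3.3)/2 = 2.5 m; q_3 = 0.38 × 0.58 × 2.5 = 0.5510 m³/s
w_4 = (11.3 − 5.9)/2 = 2.7 m; q_4 = 0.38 × 0.97 × 2.7 = 0.9952 m³/s
w_5 = (21.5 − 8.3)/2 = 6.6 m; q_5 = 0.30 × 0.71 × 6.6 = 1.406 m³/s
Stations 1, 6 contribute zero (depth or velocity is 0).
Q = Σ qᵢ = 3.297 m³/s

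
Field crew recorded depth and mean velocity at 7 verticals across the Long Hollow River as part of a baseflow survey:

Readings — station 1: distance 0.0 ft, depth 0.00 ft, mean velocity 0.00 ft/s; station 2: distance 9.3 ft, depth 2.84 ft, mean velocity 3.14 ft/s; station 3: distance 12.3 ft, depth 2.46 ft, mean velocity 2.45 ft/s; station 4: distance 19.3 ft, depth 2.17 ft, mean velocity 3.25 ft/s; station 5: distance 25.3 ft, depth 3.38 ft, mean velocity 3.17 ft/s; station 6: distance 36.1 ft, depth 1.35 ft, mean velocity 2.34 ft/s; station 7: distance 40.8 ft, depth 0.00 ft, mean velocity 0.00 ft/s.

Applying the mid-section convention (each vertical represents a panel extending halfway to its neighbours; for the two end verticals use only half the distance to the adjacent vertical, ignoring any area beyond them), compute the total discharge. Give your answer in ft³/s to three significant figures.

w_2 = (12.3 − 0.0)/2 = 6.15 ft; q_2 = 3.14 × 2.84 × 6.15 = 54.84 ft³/s
w_3 = (19.3 − 9.3)/2 = 5 ft; q_3 = 2.45 × 2.46 × 5 = 30.14 ft³/s
w_4 = (25.3 − 12.3)/2 = 6.5 ft; q_4 = 3.25 × 2.17 × 6.5 = 45.84 ft³/s
w_5 = (36.1 − 19.3)/2 = 8.4 ft; q_5 = 3.17 × 3.38 × 8.4 = 90.00 ft³/s
w_6 = (40.8 − 25.3)/2 = 7.75 ft; q_6 = 2.34 × 1.35 × 7.75 = 24.48 ft³/s
Stations 1, 7 contribute zero (depth or velocity is 0).
Q = Σ qᵢ = 245.3 ft³/s

245 ft³/s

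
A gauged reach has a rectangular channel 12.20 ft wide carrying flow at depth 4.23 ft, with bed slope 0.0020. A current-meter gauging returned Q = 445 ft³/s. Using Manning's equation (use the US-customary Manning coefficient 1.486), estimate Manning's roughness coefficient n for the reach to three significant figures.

0.0142

A = b·y = 12.20 × 4.23 = 51.61 ft²
P = b + 2y = 12.20 + 2×4.23 = 20.66 ft
R = A/P = 51.61/20.66 = 2.498 ft
n = (1.486/Q)·A·R^(2/3)·S^(1/2) = (1.486/445) × 51.61 × 1.841 × 0.04472 = 0.01419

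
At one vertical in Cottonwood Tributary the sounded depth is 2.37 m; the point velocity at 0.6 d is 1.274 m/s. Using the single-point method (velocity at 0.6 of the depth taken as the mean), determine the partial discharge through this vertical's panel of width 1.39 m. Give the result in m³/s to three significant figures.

4.20 m³/s

v̄ = v₀.₆ = 1.274 m/s
q = v̄ × d × w = 1.274 × 2.37 × 1.39 = 4.197 m³/s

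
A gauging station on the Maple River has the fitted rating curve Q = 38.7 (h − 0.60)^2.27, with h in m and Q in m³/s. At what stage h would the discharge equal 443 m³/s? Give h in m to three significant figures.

h − h₀ = (Q/C)^(1/b) = (443/38.7)^(1/2.27) = 2.927 m
h = 0.60 + 2.927 = 3.527 m

3.53 m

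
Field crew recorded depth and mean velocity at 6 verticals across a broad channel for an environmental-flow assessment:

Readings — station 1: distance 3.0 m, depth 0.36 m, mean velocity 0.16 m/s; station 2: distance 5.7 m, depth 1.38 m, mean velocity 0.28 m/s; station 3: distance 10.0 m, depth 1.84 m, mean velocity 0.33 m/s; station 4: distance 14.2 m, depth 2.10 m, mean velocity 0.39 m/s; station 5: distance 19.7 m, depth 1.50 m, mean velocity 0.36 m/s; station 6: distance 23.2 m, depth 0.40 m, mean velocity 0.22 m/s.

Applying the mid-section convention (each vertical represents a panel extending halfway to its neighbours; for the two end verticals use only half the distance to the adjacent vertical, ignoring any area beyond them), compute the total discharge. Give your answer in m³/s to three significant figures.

10.6 m³/s

w_1 = (5.7 − 3.0)/2 = 1.35 m; q_1 = 0.16 × 0.36 × 1.35 = 0.07776 m³/s
w_2 = (10.0 − 3.0)/2 = 3.5 m; q_2 = 0.28 × 1.38 × 3.5 = 1.352 m³/s
w_3 = (14.2 − 5.7)/2 = 4.25 m; q_3 = 0.33 × 1.84 × 4.25 = 2.581 m³/s
w_4 = (19.7 − 10.0)/2 = 4.85 m; q_4 = 0.39 × 2.10 × 4.85 = 3.972 m³/s
w_5 = (23.2 − 14.2)/2 = 4.5 m; q_5 = 0.36 × 1.50 × 4.5 = 2.430 m³/s
w_6 = (23.2 − 19.7)/2 = 1.75 m; q_6 = 0.22 × 0.40 × 1.75 = 0.1540 m³/s
Q = Σ qᵢ = 10.57 m³/s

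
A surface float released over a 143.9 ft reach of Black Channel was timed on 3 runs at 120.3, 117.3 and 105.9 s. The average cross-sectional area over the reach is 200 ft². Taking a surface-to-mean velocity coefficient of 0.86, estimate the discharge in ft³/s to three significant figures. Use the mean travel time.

t̄ = (120.3 + 117.3 + 105.9) / 3 = 114.5 s
v_surface = L / t̄ = 143.9 / 114.5 = 1.257 ft/s
v_mean = 0.86 × 1.257 = 1.081 ft/s
Q = A × v_mean = 200 × 1.081 = 216.2 ft³/s

216 ft³/s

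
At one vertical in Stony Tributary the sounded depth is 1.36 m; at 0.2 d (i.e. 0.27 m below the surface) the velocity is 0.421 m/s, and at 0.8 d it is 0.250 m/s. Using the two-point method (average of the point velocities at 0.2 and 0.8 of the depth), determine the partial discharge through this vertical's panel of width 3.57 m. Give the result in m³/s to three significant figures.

v̄ = (0.421 + 0.250) / 2 = 0.3355 m/s
q = v̄ × d × w = 0.3355 × 1.36 × 3.57 = 1.629 m³/s

1.63 m³/s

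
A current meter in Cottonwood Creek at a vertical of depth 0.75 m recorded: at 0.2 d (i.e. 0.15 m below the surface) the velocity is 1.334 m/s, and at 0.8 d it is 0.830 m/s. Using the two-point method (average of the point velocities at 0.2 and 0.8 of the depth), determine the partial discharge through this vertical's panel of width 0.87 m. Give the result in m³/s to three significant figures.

v̄ = (1.334 + 0.830) / 2 = 1.082 m/s
q = v̄ × d × w = 1.082 × 0.75 × 0.87 = 0.7060 m³/s

0.706 m³/s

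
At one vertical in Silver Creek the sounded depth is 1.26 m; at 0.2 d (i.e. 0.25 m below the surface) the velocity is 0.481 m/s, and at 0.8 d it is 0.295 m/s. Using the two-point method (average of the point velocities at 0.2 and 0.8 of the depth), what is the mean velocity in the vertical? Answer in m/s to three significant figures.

v̄ = (0.481 + 0.295) / 2 = 0.3880 m/s

0.388 m/s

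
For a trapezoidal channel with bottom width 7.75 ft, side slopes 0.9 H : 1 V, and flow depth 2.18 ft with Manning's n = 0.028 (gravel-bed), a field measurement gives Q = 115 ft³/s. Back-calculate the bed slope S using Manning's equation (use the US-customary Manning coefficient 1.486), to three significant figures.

0.00581

A = (b + z·y)·y = (7.75 + 0.9×2.18)×2.18 = 21.17 ft²
P = b + 2y√(1+z²) = 7.75 + 2×2.18×√(1+0.9²) = 13.62 ft
R = A/P = 21.17/13.62 = 1.555 ft
S = (Q·n / (1.486·A·R^(2/3)))² = (115×0.028 / (1.486×21.17×1.342))² = 0.005815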